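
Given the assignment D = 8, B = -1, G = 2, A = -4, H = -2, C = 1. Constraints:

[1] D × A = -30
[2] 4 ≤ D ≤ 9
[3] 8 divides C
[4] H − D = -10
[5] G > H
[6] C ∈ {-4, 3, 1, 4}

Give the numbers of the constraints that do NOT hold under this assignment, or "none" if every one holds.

No — constraints 1, 3 are not satisfied.

[1] D × A = 8 × (-4) = -32, not -30  fails
[2] D = 8 lies in [4, 9]  holds
[3] 1 = 8×0 + 1, so 8 does not divide 1  fails
[4] H − D = -2 − 8 = -10  holds
[5] G = 2, H = -2; 2 > -2  holds
[6] C = 1 is in {-4, 3, 1, 4}  holds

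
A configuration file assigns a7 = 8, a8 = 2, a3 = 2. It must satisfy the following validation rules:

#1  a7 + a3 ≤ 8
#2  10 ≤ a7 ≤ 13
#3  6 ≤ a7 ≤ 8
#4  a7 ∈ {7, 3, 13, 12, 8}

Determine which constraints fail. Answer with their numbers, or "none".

#1 a7 + a3 = 8 + 2 = 10; 10 > 8, bound 8 not met — violated.
#2 a7 = 8 is outside [10, 13] — violated.
#3 a7 = 8 lies in [6, 8] — OK.
#4 a7 = 8 is in {7, 3, 13, 12, 8} — OK.

Constraints 1 and 2 do not hold.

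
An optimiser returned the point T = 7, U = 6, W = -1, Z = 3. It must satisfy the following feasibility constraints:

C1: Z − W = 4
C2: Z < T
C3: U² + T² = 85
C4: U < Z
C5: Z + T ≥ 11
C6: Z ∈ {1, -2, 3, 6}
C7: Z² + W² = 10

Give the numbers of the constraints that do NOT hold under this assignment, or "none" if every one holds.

Violated: 4 and 5.

C1: Z − W = 3 − (-1) = 4 — holds.
C2: Z = 3, T = 7; 3 < 7 — holds.
C3: U² + T² = 6² + 7² = 36 + 49 = 85 — holds.
C4: U = 6, Z = 3; 6 ≥ 3 (want <) — fails.
C5: Z + T = 3 + 7 = 10; 10 < 11, bound 11 not met — fails.
C6: Z = 3 is in {1, -2, 3, 6} — holds.
C7: Z² + W² = 3² + (-1)² = 9 + 1 = 10 — holds.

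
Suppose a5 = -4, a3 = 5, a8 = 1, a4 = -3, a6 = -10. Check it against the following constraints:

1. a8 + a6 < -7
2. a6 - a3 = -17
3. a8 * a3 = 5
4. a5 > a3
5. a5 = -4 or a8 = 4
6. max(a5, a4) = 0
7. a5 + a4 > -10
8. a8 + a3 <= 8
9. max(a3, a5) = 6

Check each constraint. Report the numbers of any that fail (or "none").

Constraints 2, 4, 6, and 9 are violated.

1. a8 + a6 = 1 + (-10) = -9; -9 < -7 — satisfied.
2. a6 - a3 = -10 - 5 = -15, not -17 — violated.
3. a8 * a3 = 1 * 5 = 5 — satisfied.
4. a5 = -4, a3 = 5; -4 ≤ 5 (want >) — violated.
5. a5 = -4 = -4 (first disjunct) — satisfied.
6. max(-4, -3) = -3, not 0 — violated.
7. a5 + a4 = -4 + (-3) = -7; -7 > -10 — satisfied.
8. a8 + a3 = 1 + 5 = 6; 6 ≤ 8 — satisfied.
9. max(5, -4) = 5, not 6 — violated.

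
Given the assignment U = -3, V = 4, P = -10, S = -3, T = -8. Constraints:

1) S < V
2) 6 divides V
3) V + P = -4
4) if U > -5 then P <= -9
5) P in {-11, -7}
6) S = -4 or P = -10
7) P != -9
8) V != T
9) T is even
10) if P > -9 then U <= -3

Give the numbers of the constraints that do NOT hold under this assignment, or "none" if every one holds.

1) S = -3, V = 4; -3 < 4  ✔
2) 4 = 6*0 + 4, so 6 does not divide 4  ✘
3) V + P = 4 + (-10) = -6, not -4  ✘
4) U = -3 > -5, so we need P ≤ -9; P = -10 ≤ -9  ✔
5) P = -10 is not in {-11, -7}  ✘
6) S = -3 ≠ -4, but P = -10 = -10 (second disjunct)  ✔
7) P = -10, and -10 ≠ -9  ✔
8) V = 4, T = -8; distinct  ✔
9) T = -8 is even  ✔
10) P = -10, not > -9; antecedent false, conditional vacuously true  ✔

The assignment fails constraints 2, 3, and 5.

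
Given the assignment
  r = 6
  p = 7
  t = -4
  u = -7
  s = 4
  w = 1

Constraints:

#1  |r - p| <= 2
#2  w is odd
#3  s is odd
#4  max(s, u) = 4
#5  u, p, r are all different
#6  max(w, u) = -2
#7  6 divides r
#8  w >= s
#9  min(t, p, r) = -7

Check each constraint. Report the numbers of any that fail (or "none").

#1 |6 - 7| = 1; 1 ≤ 2 — holds.
#2 w = 1 is odd — holds.
#3 s = 4 is even — does not hold.
#4 max(4, -7) = 4 — holds.
#5 values -7, 7, 6 are pairwise distinct — holds.
#6 max(1, -7) = 1, not -2 — does not hold.
#7 6 / 6 = 1, so 6 divides 6 — holds.
#8 w = 1, s = 4; 1 < 4 (want ≥) — does not hold.
#9 min(-4, 7, 6) = -4, not -7 — does not hold.

Constraints 3, 6, 8, 9 do not hold.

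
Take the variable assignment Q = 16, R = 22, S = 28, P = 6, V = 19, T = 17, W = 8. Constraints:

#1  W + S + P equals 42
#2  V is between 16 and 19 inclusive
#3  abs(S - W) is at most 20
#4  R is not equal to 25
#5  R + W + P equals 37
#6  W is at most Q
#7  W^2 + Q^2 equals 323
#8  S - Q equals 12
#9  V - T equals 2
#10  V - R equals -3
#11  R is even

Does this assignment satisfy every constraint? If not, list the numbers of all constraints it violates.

Violated: 5, 7.

#1 W + S + P = 8 + 28 + 6 = 42 — satisfied.
#2 V = 19 lies in [16, 19] — satisfied.
#3 abs(28 - 8) = 20; 20 ≤ 20 — satisfied.
#4 R = 22, and 22 ≠ 25 — satisfied.
#5 R + W + P = 22 + 8 + 6 = 36, not 37 — violated.
#6 W = 8, Q = 16; 8 ≤ 16 — satisfied.
#7 W^2 + Q^2 = 8^2 + 16^2 = 64 + 256 = 320, not 323 — violated.
#8 S - Q = 28 - 16 = 12 — satisfied.
#9 V - T = 19 - 17 = 2 — satisfied.
#10 V - R = 19 - 22 = -3 — satisfied.
#11 R = 22 is even — satisfied.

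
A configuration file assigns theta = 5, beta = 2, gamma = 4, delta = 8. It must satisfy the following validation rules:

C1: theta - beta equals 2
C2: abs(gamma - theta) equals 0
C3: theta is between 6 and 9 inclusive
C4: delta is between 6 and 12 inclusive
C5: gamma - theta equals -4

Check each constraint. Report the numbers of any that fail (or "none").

Violated: 1, 2, 3, 5.

C1: theta - beta = 5 - 2 = 3, not 2  ✗
C2: abs(4 - 5) = 1, not 0  ✗
C3: theta = 5 is outside [6, 9]  ✗
C4: delta = 8 lies in [6, 12]  ✓
C5: gamma - theta = 4 - 5 = -1, not -4  ✗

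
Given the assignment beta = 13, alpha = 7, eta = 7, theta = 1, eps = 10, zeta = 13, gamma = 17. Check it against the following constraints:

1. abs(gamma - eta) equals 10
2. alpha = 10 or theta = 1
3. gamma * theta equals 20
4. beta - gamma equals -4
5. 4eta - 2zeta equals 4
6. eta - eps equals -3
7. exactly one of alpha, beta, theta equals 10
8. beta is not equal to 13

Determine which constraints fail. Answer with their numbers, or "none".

1. abs(17 - 7) = 10 — satisfied.
2. alpha = 7 ≠ 10, but theta = 1 = 1 (second disjunct) — satisfied.
3. gamma * theta = 17 * 1 = 17, not 20 — violated.
4. beta - gamma = 13 - 17 = -4 — satisfied.
5. 4eta - 2zeta = 4(7) - 2(13) = 2, not 4 — violated.
6. eta - eps = 7 - 10 = -3 — satisfied.
7. alpha=7, beta=13, theta=1; 0 of them equal 10, not exactly one — violated.
8. beta = 13, but 13 is required to differ — violated.

Violated: 3, 5, 7, and 8.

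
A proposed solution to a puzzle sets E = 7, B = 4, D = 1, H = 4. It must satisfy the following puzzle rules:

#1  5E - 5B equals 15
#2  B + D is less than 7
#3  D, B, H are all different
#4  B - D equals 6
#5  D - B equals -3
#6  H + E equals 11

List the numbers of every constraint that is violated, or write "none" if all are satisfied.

#1 5E - 5B = 5(7) - 5(4) = 15  true
#2 B + D = 4 + 1 = 5; 5 < 7  true
#3 B = H = 4, not all different  false
#4 B - D = 4 - 1 = 3, not 6  false
#5 D - B = 1 - 4 = -3  true
#6 H + E = 4 + 7 = 11  true

The assignment fails constraints 3, 4.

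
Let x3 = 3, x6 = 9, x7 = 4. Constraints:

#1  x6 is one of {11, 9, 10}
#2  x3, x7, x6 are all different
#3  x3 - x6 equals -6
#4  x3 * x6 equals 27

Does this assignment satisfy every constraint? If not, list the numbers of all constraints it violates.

#1 x6 = 9 is in {11, 9, 10}  true
#2 values 3, 4, 9 are pairwise distinct  true
#3 x3 - x6 = 3 - 9 = -6  true
#4 x3 * x6 = 3 * 9 = 27  true

None — every constraint holds.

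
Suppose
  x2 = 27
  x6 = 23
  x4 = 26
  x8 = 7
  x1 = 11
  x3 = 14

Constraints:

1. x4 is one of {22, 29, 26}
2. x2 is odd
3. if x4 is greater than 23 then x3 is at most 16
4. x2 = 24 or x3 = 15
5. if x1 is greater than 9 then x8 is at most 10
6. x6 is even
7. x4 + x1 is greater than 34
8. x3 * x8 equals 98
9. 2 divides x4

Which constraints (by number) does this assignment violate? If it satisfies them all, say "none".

Constraints 4, 6 do not hold.

1. x4 = 26 is in {22, 29, 26} — holds.
2. x2 = 27 is odd — holds.
3. x4 = 26 > 23, so we need x3 ≤ 16; x3 = 14 ≤ 16 — holds.
4. x2 = 27 ≠ 24 and x3 = 14 ≠ 15; both disjuncts false — fails.
5. x1 = 11 > 9, so we need x8 ≤ 10; x8 = 7 ≤ 10 — holds.
6. x6 = 23 is odd — fails.
7. x4 + x1 = 26 + 11 = 37; 37 > 34 — holds.
8. x3 * x8 = 14 * 7 = 98 — holds.
9. 26 / 2 = 13, so 2 divides 26 — holds.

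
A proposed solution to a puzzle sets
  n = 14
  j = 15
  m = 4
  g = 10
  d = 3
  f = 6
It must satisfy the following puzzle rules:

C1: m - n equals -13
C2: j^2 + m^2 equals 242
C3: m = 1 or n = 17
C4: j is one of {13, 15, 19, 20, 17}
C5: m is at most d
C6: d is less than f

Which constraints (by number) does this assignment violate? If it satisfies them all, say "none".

Constraints 1, 2, 3, and 5 do not hold.

C1: m - n = 4 - 14 = -10, not -13  ✗
C2: j^2 + m^2 = 15^2 + 4^2 = 225 + 16 = 241, not 242  ✗
C3: m = 4 ≠ 1 and n = 14 ≠ 17; both disjuncts false  ✗
C4: j = 15 is in {13, 15, 19, 20, 17}  ✓
C5: m = 4, d = 3; 4 > 3 (want ≤)  ✗
C6: d = 3, f = 6; 3 < 6  ✓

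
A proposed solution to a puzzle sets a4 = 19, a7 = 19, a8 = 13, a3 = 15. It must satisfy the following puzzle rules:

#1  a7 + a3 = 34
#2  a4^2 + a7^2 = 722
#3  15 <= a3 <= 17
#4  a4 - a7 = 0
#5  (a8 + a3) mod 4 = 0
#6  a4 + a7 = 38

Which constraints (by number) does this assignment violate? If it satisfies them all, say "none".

#1 a7 + a3 = 19 + 15 = 34  true
#2 a4^2 + a7^2 = 19^2 + 19^2 = 361 + 361 = 722  true
#3 a3 = 15 lies in [15, 17]  true
#4 a4 - a7 = 19 - 19 = 0  true
#5 a8 + a3 = 28; 28 mod 4 = 0  true
#6 a4 + a7 = 19 + 19 = 38  true

Yes — all constraints hold.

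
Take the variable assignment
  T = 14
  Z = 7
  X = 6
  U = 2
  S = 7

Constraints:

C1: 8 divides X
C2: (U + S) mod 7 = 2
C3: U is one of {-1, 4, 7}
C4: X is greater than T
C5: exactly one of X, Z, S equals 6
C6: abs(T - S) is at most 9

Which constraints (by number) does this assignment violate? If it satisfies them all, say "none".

Constraints 1, 3, 4 are violated.

C1: 6 = 8*0 + 6, so 8 does not divide 6  ✘
C2: U + S = 9; 9 mod 7 = 2  ✔
C3: U = 2 is not in {-1, 4, 7}  ✘
C4: X = 6, T = 14; 6 ≤ 14 (want >)  ✘
C5: X=6, Z=7, S=7; 1 of them equals 6  ✔
C6: abs(14 - 7) = 7; 7 ≤ 9  ✔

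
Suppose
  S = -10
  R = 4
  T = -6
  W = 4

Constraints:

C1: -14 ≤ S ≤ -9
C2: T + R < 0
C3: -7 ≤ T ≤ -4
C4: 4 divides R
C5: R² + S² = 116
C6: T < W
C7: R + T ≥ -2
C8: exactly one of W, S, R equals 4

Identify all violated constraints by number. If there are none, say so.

C1: S = -10 lies in [-14, -9]  true
C2: T + R = -6 + 4 = -2; -2 < 0  true
C3: T = -6 lies in [-7, -4]  true
C4: 4 / 4 = 1, so 4 divides 4  true
C5: R² + S² = 4² + (-10)² = 16 + 100 = 116  true
C6: T = -6, W = 4; -6 < 4  true
C7: R + T = 4 + (-6) = -2; -2 ≥ -2  true
C8: W=4, S=-10, R=4; 2 of them equal 4, not exactly one  false

Constraint 8 does not hold.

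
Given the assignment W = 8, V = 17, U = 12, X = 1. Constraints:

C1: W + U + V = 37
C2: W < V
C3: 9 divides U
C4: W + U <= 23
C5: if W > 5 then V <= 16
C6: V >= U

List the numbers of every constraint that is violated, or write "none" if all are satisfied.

Violated: 3, 5.

C1: W + U + V = 8 + 12 + 17 = 37 — OK.
C2: W = 8, V = 17; 8 < 17 — OK.
C3: 12 = 9*1 + 3, so 9 does not divide 12 — violated.
C4: W + U = 8 + 12 = 20; 20 ≤ 23 — OK.
C5: W = 8 > 5, so we need V ≤ 16; but V = 17 > 16 — violated.
C6: V = 17, U = 12; 17 ≥ 12 — OK.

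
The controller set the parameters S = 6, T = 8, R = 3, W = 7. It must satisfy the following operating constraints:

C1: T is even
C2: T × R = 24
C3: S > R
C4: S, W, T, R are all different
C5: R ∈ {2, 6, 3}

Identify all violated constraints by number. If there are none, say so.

All constraints are satisfied.

C1: T = 8 is even  yes
C2: T × R = 8 × 3 = 24  yes
C3: S = 6, R = 3; 6 > 3  yes
C4: values 6, 7, 8, 3 are pairwise distinct  yes
C5: R = 3 is in {2, 6, 3}  yes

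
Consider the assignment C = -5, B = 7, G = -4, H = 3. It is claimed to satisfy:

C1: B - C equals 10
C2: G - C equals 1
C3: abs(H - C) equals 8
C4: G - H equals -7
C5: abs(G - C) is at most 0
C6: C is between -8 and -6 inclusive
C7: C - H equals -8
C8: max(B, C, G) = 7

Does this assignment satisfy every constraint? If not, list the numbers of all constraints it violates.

C1: B - C = 7 - (-5) = 12, not 10  false
C2: G - C = -4 - (-5) = 1  true
C3: abs(3 - (-5)) = 8  true
C4: G - H = -4 - 3 = -7  true
C5: abs(-4 - (-5)) = 1; 1 > 0, exceeds bound 0  false
C6: C = -5 is outside [-8, -6]  false
C7: C - H = -5 - 3 = -8  true
C8: max(7, -5, -4) = 7  true

Constraints 1, 5, and 6 do not hold.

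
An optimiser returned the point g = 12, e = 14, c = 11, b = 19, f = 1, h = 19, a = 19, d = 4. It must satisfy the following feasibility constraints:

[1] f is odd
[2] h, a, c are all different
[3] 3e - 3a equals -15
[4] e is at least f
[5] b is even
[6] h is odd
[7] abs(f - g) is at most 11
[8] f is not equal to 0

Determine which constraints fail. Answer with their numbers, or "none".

[1] f = 1 is odd  OK
[2] h = a = 19, not all different  FAIL
[3] 3e - 3a = 3(14) - 3(19) = -15  OK
[4] e = 14, f = 1; 14 ≥ 1  OK
[5] b = 19 is odd  FAIL
[6] h = 19 is odd  OK
[7] abs(1 - 12) = 11; 11 ≤ 11  OK
[8] f = 1, and 1 ≠ 0  OK

No — constraints 2 and 5 are not satisfied.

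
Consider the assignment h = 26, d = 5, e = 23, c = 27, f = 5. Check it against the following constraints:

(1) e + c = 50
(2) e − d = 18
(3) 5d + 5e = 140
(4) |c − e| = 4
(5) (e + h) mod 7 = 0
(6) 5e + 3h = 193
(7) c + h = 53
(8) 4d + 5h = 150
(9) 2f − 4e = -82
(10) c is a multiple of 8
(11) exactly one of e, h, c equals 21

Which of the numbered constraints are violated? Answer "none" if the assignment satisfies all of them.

(1) e + c = 23 + 27 = 50  ✓
(2) e − d = 23 − 5 = 18  ✓
(3) 5d + 5e = 5(5) + 5(23) = 140  ✓
(4) |27 − 23| = 4  ✓
(5) e + h = 49; 49 mod 7 = 0  ✓
(6) 5e + 3h = 5(23) + 3(26) = 193  ✓
(7) c + h = 27 + 26 = 53  ✓
(8) 4d + 5h = 4(5) + 5(26) = 150  ✓
(9) 2f − 4e = 2(5) − 4(23) = -82  ✓
(10) 27 = 8×3 + 3, so 8 does not divide 27  ✗
(11) e=23, h=26, c=27; 0 of them equal 21, not exactly one  ✗

Violated: 10 and 11.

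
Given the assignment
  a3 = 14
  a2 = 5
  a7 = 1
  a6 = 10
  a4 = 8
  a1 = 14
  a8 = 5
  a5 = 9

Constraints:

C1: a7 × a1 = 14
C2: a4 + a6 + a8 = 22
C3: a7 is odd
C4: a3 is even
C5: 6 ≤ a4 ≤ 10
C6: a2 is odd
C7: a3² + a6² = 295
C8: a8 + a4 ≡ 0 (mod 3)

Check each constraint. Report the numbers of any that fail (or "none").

C1: a7 × a1 = 1 × 14 = 14 — holds.
C2: a4 + a6 + a8 = 8 + 10 + 5 = 23, not 22 — fails.
C3: a7 = 1 is odd — holds.
C4: a3 = 14 is even — holds.
C5: a4 = 8 lies in [6, 10] — holds.
C6: a2 = 5 is odd — holds.
C7: a3² + a6² = 14² + 10² = 196 + 100 = 296, not 295 — fails.
C8: a8 + a4 = 13; 13 mod 3 = 1, not 0 — fails.

Violated: 2, 7, 8.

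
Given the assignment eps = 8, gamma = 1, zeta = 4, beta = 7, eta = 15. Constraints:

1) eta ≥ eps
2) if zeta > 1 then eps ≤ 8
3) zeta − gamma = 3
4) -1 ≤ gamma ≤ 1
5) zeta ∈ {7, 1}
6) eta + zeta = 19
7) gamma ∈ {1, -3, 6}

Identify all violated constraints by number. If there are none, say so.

Violated: 5.

1) eta = 15, eps = 8; 15 ≥ 8 — holds.
2) zeta = 4 > 1, so we need eps ≤ 8; eps = 8 ≤ 8 — holds.
3) zeta − gamma = 4 − 1 = 3 — holds.
4) gamma = 1 lies in [-1, 1] — holds.
5) zeta = 4 is not in {7, 1} — fails.
6) eta + zeta = 15 + 4 = 19 — holds.
7) gamma = 1 is in {1, -3, 6} — holds.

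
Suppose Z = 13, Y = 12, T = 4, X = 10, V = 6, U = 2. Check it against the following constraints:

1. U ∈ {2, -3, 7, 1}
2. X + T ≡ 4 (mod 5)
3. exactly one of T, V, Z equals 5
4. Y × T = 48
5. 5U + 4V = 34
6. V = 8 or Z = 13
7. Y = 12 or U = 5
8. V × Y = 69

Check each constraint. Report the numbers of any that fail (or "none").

1. U = 2 is in {2, -3, 7, 1}  yes
2. X + T = 14; 14 mod 5 = 4  yes
3. T=4, V=6, Z=13; 0 of them equal 5, not exactly one  no
4. Y × T = 12 × 4 = 48  yes
5. 5U + 4V = 5(2) + 4(6) = 34  yes
6. V = 6 ≠ 8, but Z = 13 = 13 (second disjunct)  yes
7. Y = 12 = 12 (first disjunct)  yes
8. V × Y = 6 × 12 = 72, not 69  no

Constraints 3 and 8 do not hold.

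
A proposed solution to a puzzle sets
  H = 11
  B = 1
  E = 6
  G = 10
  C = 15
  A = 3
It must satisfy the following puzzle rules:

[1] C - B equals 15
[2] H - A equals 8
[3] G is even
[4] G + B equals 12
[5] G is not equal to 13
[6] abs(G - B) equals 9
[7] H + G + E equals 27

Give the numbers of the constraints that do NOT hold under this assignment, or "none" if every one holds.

Constraints 1 and 4 are violated.

[1] C - B = 15 - 1 = 14, not 15 — violated.
[2] H - A = 11 - 3 = 8 — OK.
[3] G = 10 is even — OK.
[4] G + B = 10 + 1 = 11, not 12 — violated.
[5] G = 10, and 10 ≠ 13 — OK.
[6] abs(10 - 1) = 9 — OK.
[7] H + G + E = 11 + 10 + 6 = 27 — OK.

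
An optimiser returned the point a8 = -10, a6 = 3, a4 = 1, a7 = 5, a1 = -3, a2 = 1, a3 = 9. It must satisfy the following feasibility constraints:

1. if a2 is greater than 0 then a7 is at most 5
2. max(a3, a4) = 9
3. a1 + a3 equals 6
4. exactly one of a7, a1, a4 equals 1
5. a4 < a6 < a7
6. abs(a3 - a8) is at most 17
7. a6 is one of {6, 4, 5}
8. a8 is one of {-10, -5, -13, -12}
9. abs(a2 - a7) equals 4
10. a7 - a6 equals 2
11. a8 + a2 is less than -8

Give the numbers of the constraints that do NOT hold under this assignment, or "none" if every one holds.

Constraints 6 and 7 do not hold.

1. a2 = 1 > 0, so we need a7 ≤ 5; a7 = 5 ≤ 5  true
2. max(9, 1) = 9  true
3. a1 + a3 = -3 + 9 = 6  true
4. a7=5, a1=-3, a4=1; 1 of them equals 1  true
5. values 1 < 3 < 5  true
6. abs(9 - (-10)) = 19; 19 > 17, exceeds bound 17  false
7. a6 = 3 is not in {6, 4, 5}  false
8. a8 = -10 is in {-10, -5, -13, -12}  true
9. abs(1 - 5) = 4  true
10. a7 - a6 = 5 - 3 = 2  true
11. a8 + a2 = -10 + 1 = -9; -9 < -8  true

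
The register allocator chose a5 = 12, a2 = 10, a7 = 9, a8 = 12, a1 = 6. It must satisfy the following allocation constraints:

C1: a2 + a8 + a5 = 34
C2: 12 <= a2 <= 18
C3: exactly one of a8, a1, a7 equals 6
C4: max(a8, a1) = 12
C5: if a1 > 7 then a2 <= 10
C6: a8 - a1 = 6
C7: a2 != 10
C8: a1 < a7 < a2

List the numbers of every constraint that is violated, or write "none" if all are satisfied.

Violated: 2 and 7.

C1: a2 + a8 + a5 = 10 + 12 + 12 = 34 — holds.
C2: a2 = 10 is outside [12, 18] — does not hold.
C3: a8=12, a1=6, a7=9; 1 of them equals 6 — holds.
C4: max(12, 6) = 12 — holds.
C5: a1 = 6, not > 7; antecedent false, conditional vacuously true — holds.
C6: a8 - a1 = 12 - 6 = 6 — holds.
C7: a2 = 10, but 10 is required to differ — does not hold.
C8: values 6 < 9 < 10 — holds.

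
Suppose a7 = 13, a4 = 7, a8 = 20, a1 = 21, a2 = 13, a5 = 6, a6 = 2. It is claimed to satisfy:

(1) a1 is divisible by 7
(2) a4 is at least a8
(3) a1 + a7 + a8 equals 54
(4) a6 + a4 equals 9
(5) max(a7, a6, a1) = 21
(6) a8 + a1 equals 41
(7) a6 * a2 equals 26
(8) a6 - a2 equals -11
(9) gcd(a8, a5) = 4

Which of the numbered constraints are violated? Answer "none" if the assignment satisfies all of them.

Violated: 2 and 9.

(1) 21 / 7 = 3, so 7 divides 21  holds
(2) a4 = 7, a8 = 20; 7 < 20 (want ≥)  fails
(3) a1 + a7 + a8 = 21 + 13 + 20 = 54  holds
(4) a6 + a4 = 2 + 7 = 9  holds
(5) max(13, 2, 21) = 21  holds
(6) a8 + a1 = 20 + 21 = 41  holds
(7) a6 * a2 = 2 * 13 = 26  holds
(8) a6 - a2 = 2 - 13 = -11  holds
(9) gcd(20, 6) = 2, not 4  fails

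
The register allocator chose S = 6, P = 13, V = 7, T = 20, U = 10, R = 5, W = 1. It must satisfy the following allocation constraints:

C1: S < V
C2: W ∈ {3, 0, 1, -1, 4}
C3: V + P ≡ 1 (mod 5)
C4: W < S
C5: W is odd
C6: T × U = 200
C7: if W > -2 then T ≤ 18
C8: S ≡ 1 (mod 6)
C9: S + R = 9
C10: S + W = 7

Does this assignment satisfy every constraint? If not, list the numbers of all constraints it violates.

C1: S = 6, V = 7; 6 < 7  OK
C2: W = 1 is in {3, 0, 1, -1, 4}  OK
C3: V + P = 20; 20 mod 5 = 0, not 1  FAIL
C4: W = 1, S = 6; 1 < 6  OK
C5: W = 1 is odd  OK
C6: T × U = 20 × 10 = 200  OK
C7: W = 1 > -2, so we need T ≤ 18; but T = 20 > 18  FAIL
C8: 6 mod 6 = 0, not 1  FAIL
C9: S + R = 6 + 5 = 11, not 9  FAIL
C10: S + W = 6 + 1 = 7  OK

Constraints 3, 7, 8, 9 are violated.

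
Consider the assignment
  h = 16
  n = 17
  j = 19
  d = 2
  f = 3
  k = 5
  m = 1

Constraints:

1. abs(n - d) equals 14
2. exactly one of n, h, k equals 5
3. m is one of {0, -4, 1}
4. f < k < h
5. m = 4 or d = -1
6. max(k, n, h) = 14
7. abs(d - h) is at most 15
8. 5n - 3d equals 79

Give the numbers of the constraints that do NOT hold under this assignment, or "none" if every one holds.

1. abs(17 - 2) = 15, not 14  ✘
2. n=17, h=16, k=5; 1 of them equals 5  ✔
3. m = 1 is in {0, -4, 1}  ✔
4. values 3 < 5 < 16  ✔
5. m = 1 ≠ 4 and d = 2 ≠ -1; both disjuncts false  ✘
6. max(5, 17, 16) = 17, not 14  ✘
7. abs(2 - 16) = 14; 14 ≤ 15  ✔
8. 5n - 3d = 5(17) - 3(2) = 79  ✔

Constraints 1, 5, 6 are violated.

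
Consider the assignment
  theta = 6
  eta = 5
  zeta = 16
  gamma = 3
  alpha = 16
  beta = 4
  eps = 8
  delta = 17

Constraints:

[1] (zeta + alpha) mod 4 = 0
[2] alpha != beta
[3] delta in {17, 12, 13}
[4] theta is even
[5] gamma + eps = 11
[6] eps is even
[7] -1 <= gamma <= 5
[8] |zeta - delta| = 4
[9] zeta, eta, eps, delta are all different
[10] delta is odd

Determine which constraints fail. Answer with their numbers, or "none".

[1] zeta + alpha = 32; 32 mod 4 = 0 — satisfied.
[2] alpha = 16, beta = 4; distinct — satisfied.
[3] delta = 17 is in {17, 12, 13} — satisfied.
[4] theta = 6 is even — satisfied.
[5] gamma + eps = 3 + 8 = 11 — satisfied.
[6] eps = 8 is even — satisfied.
[7] gamma = 3 lies in [-1, 5] — satisfied.
[8] |16 - 17| = 1, not 4 — violated.
[9] values 16, 5, 8, 17 are pairwise distinct — satisfied.
[10] delta = 17 is odd — satisfied.

Violated: 8.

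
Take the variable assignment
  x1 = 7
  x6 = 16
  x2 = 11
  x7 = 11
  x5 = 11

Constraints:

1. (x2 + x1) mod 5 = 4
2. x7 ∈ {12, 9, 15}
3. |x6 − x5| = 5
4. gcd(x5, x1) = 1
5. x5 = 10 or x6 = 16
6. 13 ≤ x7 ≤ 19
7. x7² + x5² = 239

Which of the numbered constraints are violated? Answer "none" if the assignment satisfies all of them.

Constraints 1, 2, 6, 7 do not hold.

1. x2 + x1 = 18; 18 mod 5 = 3, not 4 — violated.
2. x7 = 11 is not in {12, 9, 15} — violated.
3. |16 − 11| = 5 — satisfied.
4. gcd(11, 7) = 1 — satisfied.
5. x5 = 11 ≠ 10, but x6 = 16 = 16 (second disjunct) — satisfied.
6. x7 = 11 is outside [13, 19] — violated.
7. x7² + x5² = 11² + 11² = 121 + 121 = 242, not 239 — violated.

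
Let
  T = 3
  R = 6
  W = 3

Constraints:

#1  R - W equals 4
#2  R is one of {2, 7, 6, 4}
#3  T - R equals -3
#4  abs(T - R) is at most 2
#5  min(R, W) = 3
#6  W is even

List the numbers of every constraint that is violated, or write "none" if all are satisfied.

Constraints 1, 4, and 6 do not hold.

#1 R - W = 6 - 3 = 3, not 4  ✘
#2 R = 6 is in {2, 7, 6, 4}  ✔
#3 T - R = 3 - 6 = -3  ✔
#4 abs(3 - 6) = 3; 3 > 2, exceeds bound 2  ✘
#5 min(6, 3) = 3  ✔
#6 W = 3 is odd  ✘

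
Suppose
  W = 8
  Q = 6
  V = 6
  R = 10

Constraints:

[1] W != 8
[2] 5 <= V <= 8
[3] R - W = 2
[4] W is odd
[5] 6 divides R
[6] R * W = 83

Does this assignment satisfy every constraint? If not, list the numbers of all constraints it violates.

The assignment fails constraints 1, 4, 5, and 6.

[1] W = 8, but 8 is required to differ — does not hold.
[2] V = 6 lies in [5, 8] — holds.
[3] R - W = 10 - 8 = 2 — holds.
[4] W = 8 is even — does not hold.
[5] 10 = 6*1 + 4, so 6 does not divide 10 — does not hold.
[6] R * W = 10 * 8 = 80, not 83 — does not hold.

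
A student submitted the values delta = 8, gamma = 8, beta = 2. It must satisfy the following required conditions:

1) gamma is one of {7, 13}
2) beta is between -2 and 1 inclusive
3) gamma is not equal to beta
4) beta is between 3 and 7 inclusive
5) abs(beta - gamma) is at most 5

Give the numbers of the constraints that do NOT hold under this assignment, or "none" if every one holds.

1) gamma = 8 is not in {7, 13}  FAIL
2) beta = 2 is outside [-2, 1]  FAIL
3) gamma = 8, beta = 2; distinct  OK
4) beta = 2 is outside [3, 7]  FAIL
5) abs(2 - 8) = 6; 6 > 5, exceeds bound 5  FAIL

The assignment fails constraints 1, 2, 4, 5.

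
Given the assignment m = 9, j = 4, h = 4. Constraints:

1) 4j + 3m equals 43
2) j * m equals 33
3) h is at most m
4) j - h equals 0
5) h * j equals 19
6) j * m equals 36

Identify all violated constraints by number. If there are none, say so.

No — constraints 2, 5 are not satisfied.

1) 4j + 3m = 4(4) + 3(9) = 43 — holds.
2) j * m = 4 * 9 = 36, not 33 — fails.
3) h = 4, m = 9; 4 ≤ 9 — holds.
4) j - h = 4 - 4 = 0 — holds.
5) h * j = 4 * 4 = 16, not 19 — fails.
6) j * m = 4 * 9 = 36 — holds.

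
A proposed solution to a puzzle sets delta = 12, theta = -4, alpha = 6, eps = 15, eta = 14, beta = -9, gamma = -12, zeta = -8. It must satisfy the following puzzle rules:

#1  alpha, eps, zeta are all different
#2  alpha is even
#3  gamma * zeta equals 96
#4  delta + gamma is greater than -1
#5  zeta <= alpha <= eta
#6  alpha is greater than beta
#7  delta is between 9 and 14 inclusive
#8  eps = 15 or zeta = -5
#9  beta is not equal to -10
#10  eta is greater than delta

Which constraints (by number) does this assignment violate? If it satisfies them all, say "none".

#1 values 6, 15, -8 are pairwise distinct  yes
#2 alpha = 6 is even  yes
#3 gamma * zeta = -12 * (-8) = 96  yes
#4 delta + gamma = 12 + (-12) = 0; 0 > -1  yes
#5 values -8 <= 6 <= 14  yes
#6 alpha = 6, beta = -9; 6 > -9  yes
#7 delta = 12 lies in [9, 14]  yes
#8 eps = 15 = 15 (first disjunct)  yes
#9 beta = -9, and -9 ≠ -10  yes
#10 eta = 14, delta = 12; 14 > 12  yes

The assignment satisfies every constraint.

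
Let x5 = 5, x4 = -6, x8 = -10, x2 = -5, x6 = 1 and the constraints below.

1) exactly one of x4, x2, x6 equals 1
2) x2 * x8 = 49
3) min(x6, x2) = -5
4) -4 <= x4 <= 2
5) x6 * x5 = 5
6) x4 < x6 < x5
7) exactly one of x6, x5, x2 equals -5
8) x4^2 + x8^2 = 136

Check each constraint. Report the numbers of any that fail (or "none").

1) x4=-6, x2=-5, x6=1; 1 of them equals 1  yes
2) x2 * x8 = -5 * (-10) = 50, not 49  no
3) min(1, -5) = -5  yes
4) x4 = -6 is outside [-4, 2]  no
5) x6 * x5 = 1 * 5 = 5  yes
6) values -6 < 1 < 5  yes
7) x6=1, x5=5, x2=-5; 1 of them equals -5  yes
8) x4^2 + x8^2 = (-6)^2 + (-10)^2 = 36 + 100 = 136  yes

Constraints 2, 4 do not hold.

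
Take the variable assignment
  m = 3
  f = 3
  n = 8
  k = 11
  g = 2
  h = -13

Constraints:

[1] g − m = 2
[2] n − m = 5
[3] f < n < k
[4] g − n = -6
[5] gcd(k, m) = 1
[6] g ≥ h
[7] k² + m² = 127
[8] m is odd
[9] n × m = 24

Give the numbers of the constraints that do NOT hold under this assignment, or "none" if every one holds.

[1] g − m = 2 − 3 = -1, not 2  FAIL
[2] n − m = 8 − 3 = 5  OK
[3] values 3 < 8 < 11  OK
[4] g − n = 2 − 8 = -6  OK
[5] gcd(11, 3) = 1  OK
[6] g = 2, h = -13; 2 ≥ -13  OK
[7] k² + m² = 11² + 3² = 121 + 9 = 130, not 127  FAIL
[8] m = 3 is odd  OK
[9] n × m = 8 × 3 = 24  OK

Constraints 1 and 7 are violated.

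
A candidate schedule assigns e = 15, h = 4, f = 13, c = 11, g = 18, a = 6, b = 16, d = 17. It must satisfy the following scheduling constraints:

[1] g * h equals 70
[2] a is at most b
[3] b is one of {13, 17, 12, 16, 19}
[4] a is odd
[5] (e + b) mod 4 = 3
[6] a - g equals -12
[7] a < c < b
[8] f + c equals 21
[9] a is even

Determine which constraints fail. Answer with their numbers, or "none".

The assignment fails constraints 1, 4, and 8.

[1] g * h = 18 * 4 = 72, not 70  FAIL
[2] a = 6, b = 16; 6 ≤ 16  OK
[3] b = 16 is in {13, 17, 12, 16, 19}  OK
[4] a = 6 is even  FAIL
[5] e + b = 31; 31 mod 4 = 3  OK
[6] a - g = 6 - 18 = -12  OK
[7] values 6 < 11 < 16  OK
[8] f + c = 13 + 11 = 24, not 21  FAIL
[9] a = 6 is even  OK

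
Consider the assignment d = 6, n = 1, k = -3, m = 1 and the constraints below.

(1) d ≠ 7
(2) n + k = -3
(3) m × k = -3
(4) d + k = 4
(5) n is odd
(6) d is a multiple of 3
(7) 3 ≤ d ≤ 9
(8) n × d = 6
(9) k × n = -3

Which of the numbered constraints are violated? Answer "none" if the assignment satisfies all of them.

The assignment fails constraints 2 and 4.

(1) d = 6, and 6 ≠ 7  ✓
(2) n + k = 1 + (-3) = -2, not -3  ✗
(3) m × k = 1 × (-3) = -3  ✓
(4) d + k = 6 + (-3) = 3, not 4  ✗
(5) n = 1 is odd  ✓
(6) 6 / 3 = 2, so 3 divides 6  ✓
(7) d = 6 lies in [3, 9]  ✓
(8) n × d = 1 × 6 = 6  ✓
(9) k × n = -3 × 1 = -3  ✓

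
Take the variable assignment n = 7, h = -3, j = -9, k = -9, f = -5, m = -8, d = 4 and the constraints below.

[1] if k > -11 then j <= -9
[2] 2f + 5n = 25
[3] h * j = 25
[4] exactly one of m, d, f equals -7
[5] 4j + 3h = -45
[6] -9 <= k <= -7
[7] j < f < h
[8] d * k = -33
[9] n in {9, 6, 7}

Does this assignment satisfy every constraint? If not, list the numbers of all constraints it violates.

Constraints 3, 4, and 8 do not hold.

[1] k = -9 > -11, so we need j ≤ -9; j = -9 ≤ -9 — holds.
[2] 2f + 5n = 2(-5) + 5(7) = 25 — holds.
[3] h * j = -3 * (-9) = 27, not 25 — does not hold.
[4] m=-8, d=4, f=-5; 0 of them equal -7, not exactly one — does not hold.
[5] 4j + 3h = 4(-9) + 3(-3) = -45 — holds.
[6] k = -9 lies in [-9, -7] — holds.
[7] values -9 < -5 < -3 — holds.
[8] d * k = 4 * (-9) = -36, not -33 — does not hold.
[9] n = 7 is in {9, 6, 7} — holds.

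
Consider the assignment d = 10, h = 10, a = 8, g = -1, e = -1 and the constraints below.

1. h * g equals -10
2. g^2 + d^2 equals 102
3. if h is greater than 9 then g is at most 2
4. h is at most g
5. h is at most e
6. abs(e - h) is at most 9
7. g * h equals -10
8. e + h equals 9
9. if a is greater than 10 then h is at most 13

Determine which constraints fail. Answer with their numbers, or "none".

1. h * g = 10 * (-1) = -10 — holds.
2. g^2 + d^2 = (-1)^2 + 10^2 = 1 + 100 = 101, not 102 — does not hold.
3. h = 10 > 9, so we need g ≤ 2; g = -1 ≤ 2 — holds.
4. h = 10, g = -1; 10 > -1 (want ≤) — does not hold.
5. h = 10, e = -1; 10 > -1 (want ≤) — does not hold.
6. abs(-1 - 10) = 11; 11 > 9, exceeds bound 9 — does not hold.
7. g * h = -1 * 10 = -10 — holds.
8. e + h = -1 + 10 = 9 — holds.
9. a = 8, not > 10; antecedent false, conditional vacuously true — holds.

The assignment fails constraints 2, 4, 5, and 6.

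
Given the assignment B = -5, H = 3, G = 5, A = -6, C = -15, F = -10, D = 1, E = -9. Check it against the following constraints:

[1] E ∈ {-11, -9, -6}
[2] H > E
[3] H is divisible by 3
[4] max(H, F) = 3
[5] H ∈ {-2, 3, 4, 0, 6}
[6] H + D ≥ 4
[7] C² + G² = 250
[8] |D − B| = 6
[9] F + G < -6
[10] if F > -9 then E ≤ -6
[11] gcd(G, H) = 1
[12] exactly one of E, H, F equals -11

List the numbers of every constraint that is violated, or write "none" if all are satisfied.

Constraints 9 and 12 are violated.

[1] E = -9 is in {-11, -9, -6} — holds.
[2] H = 3, E = -9; 3 > -9 — holds.
[3] 3 / 3 = 1, so 3 divides 3 — holds.
[4] max(3, -10) = 3 — holds.
[5] H = 3 is in {-2, 3, 4, 0, 6} — holds.
[6] H + D = 3 + 1 = 4; 4 ≥ 4 — holds.
[7] C² + G² = (-15)² + 5² = 225 + 25 = 250 — holds.
[8] |1 − (-5)| = 6 — holds.
[9] F + G = -10 + 5 = -5; -5 ≥ -6, bound -6 not met — does not hold.
[10] F = -10, not > -9; antecedent false, conditional vacuously true — holds.
[11] gcd(5, 3) = 1 — holds.
[12] E=-9, H=3, F=-10; 0 of them equal -11, not exactly one — does not hold.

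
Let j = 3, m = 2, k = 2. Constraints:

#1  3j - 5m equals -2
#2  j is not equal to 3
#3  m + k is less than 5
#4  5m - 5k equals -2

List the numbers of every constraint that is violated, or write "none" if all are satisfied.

Constraints 1, 2, and 4 do not hold.

#1 3j - 5m = 3(3) - 5(2) = -1, not -2 — violated.
#2 j = 3, but 3 is required to differ — violated.
#3 m + k = 2 + 2 = 4; 4 < 5 — OK.
#4 5m - 5k = 5(2) - 5(2) = 0, not -2 — violated.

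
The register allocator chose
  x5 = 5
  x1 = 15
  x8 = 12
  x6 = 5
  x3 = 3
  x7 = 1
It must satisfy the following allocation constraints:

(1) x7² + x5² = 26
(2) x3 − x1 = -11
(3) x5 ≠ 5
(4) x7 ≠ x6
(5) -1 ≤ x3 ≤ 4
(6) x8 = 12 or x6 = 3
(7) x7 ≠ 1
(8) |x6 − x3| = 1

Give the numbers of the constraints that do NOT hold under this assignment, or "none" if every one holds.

Violated: 2, 3, 7, 8.

(1) x7² + x5² = 1² + 5² = 1 + 25 = 26 — OK.
(2) x3 − x1 = 3 − 15 = -12, not -11 — violated.
(3) x5 = 5, but 5 is required to differ — violated.
(4) x7 = 1, x6 = 5; distinct — OK.
(5) x3 = 3 lies in [-1, 4] — OK.
(6) x8 = 12 = 12 (first disjunct) — OK.
(7) x7 = 1, but 1 is required to differ — violated.
(8) |5 − 3| = 2, not 1 — violated.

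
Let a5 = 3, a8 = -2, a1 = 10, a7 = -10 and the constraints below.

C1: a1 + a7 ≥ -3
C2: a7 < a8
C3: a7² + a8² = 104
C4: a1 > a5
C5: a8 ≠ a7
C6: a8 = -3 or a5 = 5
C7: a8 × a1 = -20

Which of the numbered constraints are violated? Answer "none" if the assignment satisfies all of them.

The assignment fails constraint 6.

C1: a1 + a7 = 10 + (-10) = 0; 0 ≥ -3 — holds.
C2: a7 = -10, a8 = -2; -10 < -2 — holds.
C3: a7² + a8² = (-10)² + (-2)² = 100 + 4 = 104 — holds.
C4: a1 = 10, a5 = 3; 10 > 3 — holds.
C5: a8 = -2, a7 = -10; distinct — holds.
C6: a8 = -2 ≠ -3 and a5 = 3 ≠ 5; both disjuncts false — does not hold.
C7: a8 × a1 = -2 × 10 = -20 — holds.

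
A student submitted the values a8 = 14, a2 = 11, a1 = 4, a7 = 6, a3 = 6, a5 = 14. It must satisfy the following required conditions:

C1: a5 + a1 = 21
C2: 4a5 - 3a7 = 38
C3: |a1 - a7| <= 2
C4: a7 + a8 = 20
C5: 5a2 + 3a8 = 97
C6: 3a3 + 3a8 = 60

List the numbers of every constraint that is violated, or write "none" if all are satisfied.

C1: a5 + a1 = 14 + 4 = 18, not 21  FAIL
C2: 4a5 - 3a7 = 4(14) - 3(6) = 38  OK
C3: |4 - 6| = 2; 2 ≤ 2  OK
C4: a7 + a8 = 6 + 14 = 20  OK
C5: 5a2 + 3a8 = 5(11) + 3(14) = 97  OK
C6: 3a3 + 3a8 = 3(6) + 3(14) = 60  OK

Constraint 1 is violated.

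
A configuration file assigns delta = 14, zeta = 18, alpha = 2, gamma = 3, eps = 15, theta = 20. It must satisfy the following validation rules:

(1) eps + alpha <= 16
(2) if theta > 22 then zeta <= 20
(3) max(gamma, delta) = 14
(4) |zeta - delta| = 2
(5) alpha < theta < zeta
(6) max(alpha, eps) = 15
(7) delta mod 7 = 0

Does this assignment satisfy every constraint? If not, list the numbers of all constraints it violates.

No — constraints 1, 4, and 5 are not satisfied.

(1) eps + alpha = 15 + 2 = 17; 17 > 16, bound 16 not met — does not hold.
(2) theta = 20, not > 22; antecedent false, conditional vacuously true — holds.
(3) max(3, 14) = 14 — holds.
(4) |18 - 14| = 4, not 2 — does not hold.
(5) values 2, 20, 18; theta = 20 is not < zeta = 18 — does not hold.
(6) max(2, 15) = 15 — holds.
(7) 14 mod 7 = 0 — holds.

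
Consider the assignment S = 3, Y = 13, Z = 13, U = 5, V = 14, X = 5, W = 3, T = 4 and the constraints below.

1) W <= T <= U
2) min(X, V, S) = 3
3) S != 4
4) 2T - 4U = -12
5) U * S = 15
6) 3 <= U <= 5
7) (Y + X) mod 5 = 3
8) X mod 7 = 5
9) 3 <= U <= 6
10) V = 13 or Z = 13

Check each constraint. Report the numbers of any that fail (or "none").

All constraints are satisfied.

1) values 3 <= 4 <= 5 — satisfied.
2) min(5, 14, 3) = 3 — satisfied.
3) S = 3, and 3 ≠ 4 — satisfied.
4) 2T - 4U = 2(4) - 4(5) = -12 — satisfied.
5) U * S = 5 * 3 = 15 — satisfied.
6) U = 5 lies in [3, 5] — satisfied.
7) Y + X = 18; 18 mod 5 = 3 — satisfied.
8) 5 mod 7 = 5 — satisfied.
9) U = 5 lies in [3, 6] — satisfied.
10) V = 14 ≠ 13, but Z = 13 = 13 (second disjunct) — satisfied.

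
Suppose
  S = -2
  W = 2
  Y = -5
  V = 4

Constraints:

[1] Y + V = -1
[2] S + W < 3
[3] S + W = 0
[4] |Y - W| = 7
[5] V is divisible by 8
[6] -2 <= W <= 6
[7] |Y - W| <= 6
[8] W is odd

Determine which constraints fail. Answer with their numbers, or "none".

No — constraints 5, 7, 8 are not satisfied.

[1] Y + V = -5 + 4 = -1  yes
[2] S + W = -2 + 2 = 0; 0 < 3  yes
[3] S + W = -2 + 2 = 0  yes
[4] |-5 - 2| = 7  yes
[5] 4 = 8*0 + 4, so 8 does not divide 4  no
[6] W = 2 lies in [-2, 6]  yes
[7] |-5 - 2| = 7; 7 > 6, exceeds bound 6  no
[8] W = 2 is even  no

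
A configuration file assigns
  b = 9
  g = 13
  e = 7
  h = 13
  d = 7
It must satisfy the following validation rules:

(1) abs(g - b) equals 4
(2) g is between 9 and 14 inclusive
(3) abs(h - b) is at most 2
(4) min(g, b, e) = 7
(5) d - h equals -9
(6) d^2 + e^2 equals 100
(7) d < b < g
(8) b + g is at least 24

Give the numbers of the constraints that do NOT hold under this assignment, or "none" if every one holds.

Constraints 3, 5, 6, 8 are violated.

(1) abs(13 - 9) = 4  ✔
(2) g = 13 lies in [9, 14]  ✔
(3) abs(13 - 9) = 4; 4 > 2, exceeds bound 2  ✘
(4) min(13, 9, 7) = 7  ✔
(5) d - h = 7 - 13 = -6, not -9  ✘
(6) d^2 + e^2 = 7^2 + 7^2 = 49 + 49 = 98, not 100  ✘
(7) values 7 < 9 < 13  ✔
(8) b + g = 9 + 13 = 22; 22 < 24, bound 24 not met  ✘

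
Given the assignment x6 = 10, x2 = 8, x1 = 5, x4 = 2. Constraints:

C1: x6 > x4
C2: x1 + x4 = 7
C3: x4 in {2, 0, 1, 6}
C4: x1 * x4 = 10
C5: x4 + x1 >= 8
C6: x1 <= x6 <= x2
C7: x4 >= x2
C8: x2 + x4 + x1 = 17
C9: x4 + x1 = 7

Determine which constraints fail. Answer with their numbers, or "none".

C1: x6 = 10, x4 = 2; 10 > 2 — satisfied.
C2: x1 + x4 = 5 + 2 = 7 — satisfied.
C3: x4 = 2 is in {2, 0, 1, 6} — satisfied.
C4: x1 * x4 = 5 * 2 = 10 — satisfied.
C5: x4 + x1 = 2 + 5 = 7; 7 < 8, bound 8 not met — violated.
C6: values 5, 10, 8; x6 = 10 is not <= x2 = 8 — violated.
C7: x4 = 2, x2 = 8; 2 < 8 (want ≥) — violated.
C8: x2 + x4 + x1 = 8 + 2 + 5 = 15, not 17 — violated.
C9: x4 + x1 = 2 + 5 = 7 — satisfied.

Constraints 5, 6, 7, 8 are violated.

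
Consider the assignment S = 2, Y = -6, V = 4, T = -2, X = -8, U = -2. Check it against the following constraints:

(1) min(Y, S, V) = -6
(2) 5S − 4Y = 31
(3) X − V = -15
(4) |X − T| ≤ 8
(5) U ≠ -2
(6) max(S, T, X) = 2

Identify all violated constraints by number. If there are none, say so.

(1) min(-6, 2, 4) = -6 — holds.
(2) 5S − 4Y = 5(2) − 4(-6) = 34, not 31 — fails.
(3) X − V = -8 − 4 = -12, not -15 — fails.
(4) |-8 − (-2)| = 6; 6 ≤ 8 — holds.
(5) U = -2, but -2 is required to differ — fails.
(6) max(2, -2, -8) = 2 — holds.

The assignment fails constraints 2, 3, and 5.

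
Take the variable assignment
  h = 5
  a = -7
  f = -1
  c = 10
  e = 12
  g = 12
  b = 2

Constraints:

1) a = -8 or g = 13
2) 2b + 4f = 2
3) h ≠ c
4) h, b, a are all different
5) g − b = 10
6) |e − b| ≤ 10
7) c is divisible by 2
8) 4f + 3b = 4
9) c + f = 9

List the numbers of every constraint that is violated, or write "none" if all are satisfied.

No — constraints 1, 2, and 8 are not satisfied.

1) a = -7 ≠ -8 and g = 12 ≠ 13; both disjuncts false — fails.
2) 2b + 4f = 2(2) + 4(-1) = 0, not 2 — fails.
3) h = 5, c = 10; distinct — holds.
4) values 5, 2, -7 are pairwise distinct — holds.
5) g − b = 12 − 2 = 10 — holds.
6) |12 − 2| = 10; 10 ≤ 10 — holds.
7) 10 / 2 = 5, so 2 divides 10 — holds.
8) 4f + 3b = 4(-1) + 3(2) = 2, not 4 — fails.
9) c + f = 10 + (-1) = 9 — holds.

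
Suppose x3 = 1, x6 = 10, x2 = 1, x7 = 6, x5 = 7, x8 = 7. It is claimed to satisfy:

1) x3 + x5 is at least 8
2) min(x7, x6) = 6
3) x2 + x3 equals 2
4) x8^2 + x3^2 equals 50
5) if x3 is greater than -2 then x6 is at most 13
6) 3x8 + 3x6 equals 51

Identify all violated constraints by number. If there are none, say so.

All constraints are satisfied.

1) x3 + x5 = 1 + 7 = 8; 8 ≥ 8 — OK.
2) min(6, 10) = 6 — OK.
3) x2 + x3 = 1 + 1 = 2 — OK.
4) x8^2 + x3^2 = 7^2 + 1^2 = 49 + 1 = 50 — OK.
5) x3 = 1 > -2, so we need x6 ≤ 13; x6 = 10 ≤ 13 — OK.
6) 3x8 + 3x6 = 3(7) + 3(10) = 51 — OK.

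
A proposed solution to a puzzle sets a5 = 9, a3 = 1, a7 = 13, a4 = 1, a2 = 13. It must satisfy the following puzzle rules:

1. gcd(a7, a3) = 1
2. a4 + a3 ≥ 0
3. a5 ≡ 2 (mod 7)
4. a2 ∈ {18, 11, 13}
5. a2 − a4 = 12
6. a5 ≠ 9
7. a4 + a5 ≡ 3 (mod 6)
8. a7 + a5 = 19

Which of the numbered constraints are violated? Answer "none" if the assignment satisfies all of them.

1. gcd(13, 1) = 1  yes
2. a4 + a3 = 1 + 1 = 2; 2 ≥ 0  yes
3. 9 mod 7 = 2  yes
4. a2 = 13 is in {18, 11, 13}  yes
5. a2 − a4 = 13 − 1 = 12  yes
6. a5 = 9, but 9 is required to differ  no
7. a4 + a5 = 10; 10 mod 6 = 4, not 3  no
8. a7 + a5 = 13 + 9 = 22, not 19  no

Constraints 6, 7, and 8 are violated.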